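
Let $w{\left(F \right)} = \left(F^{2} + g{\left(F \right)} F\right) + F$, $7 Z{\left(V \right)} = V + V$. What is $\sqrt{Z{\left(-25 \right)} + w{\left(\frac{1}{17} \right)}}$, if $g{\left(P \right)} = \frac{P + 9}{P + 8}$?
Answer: $\frac{i \sqrt{1864355458}}{16303} \approx 2.6485 i$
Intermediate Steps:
$Z{\left(V \right)} = \frac{2 V}{7}$ ($Z{\left(V \right)} = \frac{V + V}{7} = \frac{2 V}{7}$)
$g{\left(P \right)} = \frac{9 + P}{8 + P}$
$w{\left(F \right)} = F + F^{2} + \frac{F \left(9 + F\right)}{8 + F}$ ($w{\left(F \right)} = \left(F^{2} + \frac{9 + F}{8 + F} F\right) + F = \left(F^{2} + \frac{F \left(9 + F\right)}{8 + F}\right) + F = F + F^{2} + \frac{F \left(9 + F\right)}{8 + F}$)
$\sqrt{Z{\left(-25 \right)} + w{\left(\frac{1}{17} \right)}} = \sqrt{\frac{2}{7} \left(-25\right) + \frac{17 + \left(\frac{1}{17}\right)^{2} + \frac{10}{17}}{17 \left(8 + \frac{1}{17}\right)}} = \sqrt{- \frac{50}{7} + \frac{17 + \left(\frac{1}{17}\right)^{2} + 10 \cdot \frac{1}{17}}{17 \left(8 + \frac{1}{17}\right)}} = \sqrt{- \frac{50}{7} + \frac{17 + \frac{1}{289} + \frac{10}{17}}{17 \cdot \frac{137}{17}}} = \sqrt{- \frac{50}{7} + \frac{1}{17} \cdot \frac{17}{137} \cdot \frac{5084}{289}} = \sqrt{- \frac{50}{7} + \frac{5084}{39593}} = \sqrt{- \frac{1944062}{277151}} = \frac{i \sqrt{1864355458}}{16303}$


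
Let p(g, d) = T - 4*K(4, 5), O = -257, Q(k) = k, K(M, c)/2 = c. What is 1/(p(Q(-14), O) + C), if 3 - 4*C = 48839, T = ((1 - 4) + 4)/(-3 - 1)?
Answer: -4/48997 ≈ -8.1638e-5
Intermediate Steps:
K(M, c) = 2*c
T = -¼ (T = (-3 + 4)/(-4) = 1*(-¼) = -¼ ≈ -0.25000)
p(g, d) = -161/4 (p(g, d) = -¼ - 8*5 = -¼ - 4*10 = -¼ - 40 = -161/4)
C = -12209 (C = ¾ - ¼*48839 = ¾ - 48839/4 = -12209)
1/(p(Q(-14), O) + C) = 1/(-161/4 - 12209) = 1/(-48997/4) = -4/48997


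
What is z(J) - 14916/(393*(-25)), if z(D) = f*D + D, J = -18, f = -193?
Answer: 11323372/3275 ≈ 3457.5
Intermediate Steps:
z(D) = -192*D (z(D) = -193*D + D = -192*D)
z(J) - 14916/(393*(-25)) = -192*(-18) - 14916/(393*(-25)) = 3456 - 14916/(-9825) = 3456 - 14916*(-1)/9825 = 3456 - 1*(-4972/3275) = 3456 + 4972/3275 = 11323372/3275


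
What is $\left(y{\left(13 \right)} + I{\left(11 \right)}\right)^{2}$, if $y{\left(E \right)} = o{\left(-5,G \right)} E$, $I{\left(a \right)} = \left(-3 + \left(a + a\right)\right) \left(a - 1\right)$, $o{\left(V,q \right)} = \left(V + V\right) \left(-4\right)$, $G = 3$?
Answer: $504100$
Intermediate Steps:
$o{\left(V,q \right)} = - 8 V$ ($o{\left(V,q \right)} = 2 V \left(-4\right) = - 8 V$)
$I{\left(a \right)} = \left(-1 + a\right) \left(-3 + 2 a\right)$ ($I{\left(a \right)} = \left(-3 + 2 a\right) \left(-1 + a\right) = \left(-1 + a\right) \left(-3 + 2 a\right)$)
$y{\left(E \right)} = 40 E$ ($y{\left(E \right)} = \left(-8\right) \left(-5\right) E = 40 E$)
$\left(y{\left(13 \right)} + I{\left(11 \right)}\right)^{2} = \left(40 \cdot 13 + \left(3 - 55 + 2 \cdot 11^{2}\right)\right)^{2} = \left(520 + \left(3 - 55 + 2 \cdot 121\right)\right)^{2} = \left(520 + \left(3 - 55 + 242\right)\right)^{2} = \left(520 + 190\right)^{2} = 710^{2} = 504100$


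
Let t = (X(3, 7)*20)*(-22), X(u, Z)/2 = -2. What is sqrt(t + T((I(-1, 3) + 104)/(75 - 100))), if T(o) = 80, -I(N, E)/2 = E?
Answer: 4*sqrt(115) ≈ 42.895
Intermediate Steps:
X(u, Z) = -4 (X(u, Z) = 2*(-2) = -4)
I(N, E) = -2*E
t = 1760 (t = -4*20*(-22) = -80*(-22) = 1760)
sqrt(t + T((I(-1, 3) + 104)/(75 - 100))) = sqrt(1760 + 80) = sqrt(1840) = 4*sqrt(115)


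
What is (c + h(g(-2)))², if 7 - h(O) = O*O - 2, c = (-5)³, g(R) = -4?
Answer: 17424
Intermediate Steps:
c = -125
h(O) = 9 - O² (h(O) = 7 - (O*O - 2) = 7 - (O² - 2) = 7 - (-2 + O²) = 7 + (2 - O²) = 9 - O²)
(c + h(g(-2)))² = (-125 + (9 - 1*(-4)²))² = (-125 + (9 - 1*16))² = (-125 + (9 - 16))² = (-125 - 7)² = (-132)² = 17424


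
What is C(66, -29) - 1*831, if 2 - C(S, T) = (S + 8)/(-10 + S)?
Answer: -23249/28 ≈ -830.32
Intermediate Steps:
C(S, T) = 2 - (8 + S)/(-10 + S) (C(S, T) = 2 - (S + 8)/(-10 + S) = 2 - (8 + S)/(-10 + S))
C(66, -29) - 1*831 = (-28 + 66)/(-10 + 66) - 1*831 = 38/56 - 831 = (1/56)*38 - 831 = 19/28 - 831 = -23249/28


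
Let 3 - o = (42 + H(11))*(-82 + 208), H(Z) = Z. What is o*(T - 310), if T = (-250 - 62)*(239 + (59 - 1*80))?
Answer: 456076050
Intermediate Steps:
T = -68016 (T = -312*(239 + (59 - 80)) = -312*(239 - 21) = -312*218 = -68016)
o = -6675 (o = 3 - (42 + 11)*(-82 + 208) = 3 - 53*126 = 3 - 1*6678 = 3 - 6678 = -6675)
o*(T - 310) = -6675*(-68016 - 310) = -6675*(-68326) = 456076050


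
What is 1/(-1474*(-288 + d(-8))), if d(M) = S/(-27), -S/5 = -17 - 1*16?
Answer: 9/3901678 ≈ 2.3067e-6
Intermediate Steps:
S = 165 (S = -5*(-17 - 1*16) = -5*(-17 - 16) = -5*(-33) = 165)
d(M) = -55/9 (d(M) = 165/(-27) = 165*(-1/27) = -55/9)
1/(-1474*(-288 + d(-8))) = 1/(-1474*(-288 - 55/9)) = 1/(-1474*(-2647/9)) = 1/(3901678/9) = 9/3901678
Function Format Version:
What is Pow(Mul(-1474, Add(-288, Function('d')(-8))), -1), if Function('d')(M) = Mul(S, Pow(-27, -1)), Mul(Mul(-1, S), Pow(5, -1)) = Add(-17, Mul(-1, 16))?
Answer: Rational(9, 3901678) ≈ 2.3067e-6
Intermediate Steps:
S = 165 (S = Mul(-5, Add(-17, Mul(-1, 16))) = Mul(-5, Add(-17, -16)) = Mul(-5, -33) = 165)
Function('d')(M) = Rational(-55, 9) (Function('d')(M) = Mul(165, Pow(-27, -1)) = Mul(165, Rational(-1, 27)) = Rational(-55, 9))
Pow(Mul(-1474, Add(-288, Function('d')(-8))), -1) = Pow(Mul(-1474, Add(-288, Rational(-55, 9))), -1) = Pow(Mul(-1474, Rational(-2647, 9)), -1) = Pow(Rational(3901678, 9), -1) = Rational(9, 3901678)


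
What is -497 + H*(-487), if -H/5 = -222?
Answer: -541067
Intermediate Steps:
H = 1110 (H = -5*(-222) = 1110)
-497 + H*(-487) = -497 + 1110*(-487) = -497 - 540570 = -541067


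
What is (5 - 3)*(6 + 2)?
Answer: 16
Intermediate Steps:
(5 - 3)*(6 + 2) = 2*8 = 16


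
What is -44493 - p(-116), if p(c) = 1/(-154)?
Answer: -6851921/154 ≈ -44493.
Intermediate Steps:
p(c) = -1/154
-44493 - p(-116) = -44493 - 1*(-1/154) = -44493 + 1/154 = -6851921/154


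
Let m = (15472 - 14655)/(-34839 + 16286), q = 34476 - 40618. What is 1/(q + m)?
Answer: -18553/113953343 ≈ -0.00016281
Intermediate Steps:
q = -6142
m = -817/18553 (m = 817/(-18553) = 817*(-1/18553) = -817/18553 ≈ -0.044036)
1/(q + m) = 1/(-6142 - 817/18553) = 1/(-113953343/18553) = -18553/113953343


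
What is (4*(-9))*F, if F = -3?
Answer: 108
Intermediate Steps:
(4*(-9))*F = (4*(-9))*(-3) = -36*(-3) = 108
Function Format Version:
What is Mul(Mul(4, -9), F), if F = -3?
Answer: 108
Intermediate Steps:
Mul(Mul(4, -9), F) = Mul(Mul(4, -9), -3) = Mul(-36, -3) = 108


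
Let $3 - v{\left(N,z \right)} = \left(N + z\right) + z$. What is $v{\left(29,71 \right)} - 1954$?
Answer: $-2122$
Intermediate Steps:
$v{\left(N,z \right)} = 3 - N - 2 z$ ($v{\left(N,z \right)} = 3 - \left(\left(N + z\right) + z\right) = 3 - \left(N + 2 z\right) = 3 - N - 2 z$)
$v{\left(29,71 \right)} - 1954 = \left(3 - 29 - 142\right) - 1954 = -168 - 1954 = -2122$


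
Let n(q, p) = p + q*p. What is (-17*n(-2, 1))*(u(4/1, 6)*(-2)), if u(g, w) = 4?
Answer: -136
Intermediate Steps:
n(q, p) = p + p*q
(-17*n(-2, 1))*(u(4/1, 6)*(-2)) = (-17*(1 - 2))*(4*(-2)) = -17*(-1)*(-8) = 17*(-8) = -136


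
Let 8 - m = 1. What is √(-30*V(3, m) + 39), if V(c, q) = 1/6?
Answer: √34 ≈ 5.8309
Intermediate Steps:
m = 7 (m = 8 - 1*1 = 8 - 1 = 7)
V(c, q) = ⅙
√(-30*V(3, m) + 39) = √(-30*⅙ + 39) = √(-5 + 39) = √34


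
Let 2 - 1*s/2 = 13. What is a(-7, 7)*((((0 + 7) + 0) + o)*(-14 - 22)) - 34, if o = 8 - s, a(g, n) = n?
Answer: -9358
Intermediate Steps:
s = -22 (s = 4 - 2*13 = 4 - 26 = -22)
o = 30 (o = 8 - 1*(-22) = 8 + 22 = 30)
a(-7, 7)*((((0 + 7) + 0) + o)*(-14 - 22)) - 34 = 7*((((0 + 7) + 0) + 30)*(-14 - 22)) - 34 = 7*(((7 + 0) + 30)*(-36)) - 34 = 7*((7 + 30)*(-36)) - 34 = 7*(37*(-36)) - 34 = 7*(-1332) - 34 = -9324 - 34 = -9358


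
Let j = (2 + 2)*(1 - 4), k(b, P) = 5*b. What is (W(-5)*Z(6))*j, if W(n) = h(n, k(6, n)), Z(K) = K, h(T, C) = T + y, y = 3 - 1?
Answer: 216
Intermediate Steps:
y = 2
h(T, C) = 2 + T (h(T, C) = T + 2 = 2 + T)
W(n) = 2 + n
j = -12 (j = 4*(-3) = -12)
(W(-5)*Z(6))*j = ((2 - 5)*6)*(-12) = -3*6*(-12) = -18*(-12) = 216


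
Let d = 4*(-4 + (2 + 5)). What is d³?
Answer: 1728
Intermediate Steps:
d = 12 (d = 4*(-4 + 7) = 4*3 = 12)
d³ = 12³ = 1728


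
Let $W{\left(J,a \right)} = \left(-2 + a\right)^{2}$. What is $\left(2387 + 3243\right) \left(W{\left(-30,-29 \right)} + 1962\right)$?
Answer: $16456490$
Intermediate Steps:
$\left(2387 + 3243\right) \left(W{\left(-30,-29 \right)} + 1962\right) = \left(2387 + 3243\right) \left(\left(-2 - 29\right)^{2} + 1962\right) = 5630 \left(\left(-31\right)^{2} + 1962\right) = 5630 \left(961 + 1962\right) = 5630 \cdot 2923 = 16456490$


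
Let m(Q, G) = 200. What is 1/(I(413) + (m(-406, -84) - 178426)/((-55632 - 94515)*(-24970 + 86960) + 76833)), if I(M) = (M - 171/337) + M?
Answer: 3136639529889/2589272723146289 ≈ 0.0012114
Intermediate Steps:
I(M) = -171/337 + 2*M (I(M) = (M - 171*1/337) + M = (M - 171/337) + M = (-171/337 + M) + M = -171/337 + 2*M)
1/(I(413) + (m(-406, -84) - 178426)/((-55632 - 94515)*(-24970 + 86960) + 76833)) = 1/((-171/337 + 2*413) + (200 - 178426)/((-55632 - 94515)*(-24970 + 86960) + 76833)) = 1/((-171/337 + 826) - 178226/(-150147*61990 + 76833)) = 1/(278191/337 - 178226/(-9307612530 + 76833)) = 1/(278191/337 - 178226/(-9307535697)) = 1/(278191/337 - 178226*(-1/9307535697)) = 1/(278191/337 + 178226/9307535697) = 1/(2589272723146289/3136639529889) = 3136639529889/2589272723146289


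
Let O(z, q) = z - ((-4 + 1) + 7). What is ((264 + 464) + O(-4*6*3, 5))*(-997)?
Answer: -650044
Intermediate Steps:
O(z, q) = -4 + z (O(z, q) = z - (-3 + 7) = z - 1*4 = z - 4 = -4 + z)
((264 + 464) + O(-4*6*3, 5))*(-997) = ((264 + 464) + (-4 - 4*6*3))*(-997) = (728 + (-4 - 24*3))*(-997) = (728 + (-4 - 72))*(-997) = (728 - 76)*(-997) = 652*(-997) = -650044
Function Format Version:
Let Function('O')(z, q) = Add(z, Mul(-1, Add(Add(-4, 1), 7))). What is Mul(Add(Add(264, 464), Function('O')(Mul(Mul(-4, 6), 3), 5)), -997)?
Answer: -650044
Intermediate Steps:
Function('O')(z, q) = Add(-4, z) (Function('O')(z, q) = Add(z, Mul(-1, Add(-3, 7))) = Add(z, Mul(-1, 4)) = Add(z, -4) = Add(-4, z))
Mul(Add(Add(264, 464), Function('O')(Mul(Mul(-4, 6), 3), 5)), -997) = Mul(Add(Add(264, 464), Add(-4, Mul(Mul(-4, 6), 3))), -997) = Mul(Add(728, Add(-4, Mul(-24, 3))), -997) = Mul(Add(728, Add(-4, -72)), -997) = Mul(Add(728, -76), -997) = Mul(652, -997) = -650044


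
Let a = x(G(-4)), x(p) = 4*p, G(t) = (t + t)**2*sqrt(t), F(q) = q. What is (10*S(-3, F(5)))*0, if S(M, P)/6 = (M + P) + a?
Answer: 0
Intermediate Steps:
G(t) = 4*t**(5/2) (G(t) = (2*t)**2*sqrt(t) = (4*t**2)*sqrt(t) = 4*t**(5/2))
a = 512*I (a = 4*(4*(-4)**(5/2)) = 4*(4*(32*I)) = 4*(128*I) = 512*I ≈ 512.0*I)
S(M, P) = 6*M + 6*P + 3072*I (S(M, P) = 6*((M + P) + 512*I) = 6*(M + P + 512*I) = 6*M + 6*P + 3072*I)
(10*S(-3, F(5)))*0 = (10*(6*(-3) + 6*5 + 3072*I))*0 = (10*(-18 + 30 + 3072*I))*0 = (10*(12 + 3072*I))*0 = (120 + 30720*I)*0 = 0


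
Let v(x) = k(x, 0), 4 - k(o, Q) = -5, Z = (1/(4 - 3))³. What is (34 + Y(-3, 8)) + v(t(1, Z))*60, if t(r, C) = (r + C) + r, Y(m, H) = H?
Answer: 582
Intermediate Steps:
Z = 1 (Z = (1/1)³ = 1³ = 1)
t(r, C) = C + 2*r (t(r, C) = (C + r) + r = C + 2*r)
k(o, Q) = 9 (k(o, Q) = 4 - 1*(-5) = 4 + 5 = 9)
v(x) = 9
(34 + Y(-3, 8)) + v(t(1, Z))*60 = (34 + 8) + 9*60 = 42 + 540 = 582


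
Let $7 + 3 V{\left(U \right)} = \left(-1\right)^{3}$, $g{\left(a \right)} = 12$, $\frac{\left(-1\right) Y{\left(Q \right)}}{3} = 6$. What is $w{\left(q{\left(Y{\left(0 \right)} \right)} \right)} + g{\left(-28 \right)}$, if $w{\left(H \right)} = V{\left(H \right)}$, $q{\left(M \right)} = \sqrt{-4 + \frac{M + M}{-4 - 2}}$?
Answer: $\frac{28}{3} \approx 9.3333$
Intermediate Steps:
$Y{\left(Q \right)} = -18$ ($Y{\left(Q \right)} = \left(-3\right) 6 = -18$)
$q{\left(M \right)} = \sqrt{-4 - \frac{M}{3}}$ ($q{\left(M \right)} = \sqrt{-4 + \frac{2 M}{-6}} = \sqrt{-4 + 2 M \left(- \frac{1}{6}\right)} = \sqrt{-4 - \frac{M}{3}}$)
$V{\left(U \right)} = - \frac{8}{3}$ ($V{\left(U \right)} = - \frac{7}{3} + \frac{\left(-1\right)^{3}}{3} = - \frac{7}{3} + \frac{1}{3} \left(-1\right) = - \frac{7}{3} - \frac{1}{3} = - \frac{8}{3}$)
$w{\left(H \right)} = - \frac{8}{3}$
$w{\left(q{\left(Y{\left(0 \right)} \right)} \right)} + g{\left(-28 \right)} = - \frac{8}{3} + 12 = \frac{28}{3}$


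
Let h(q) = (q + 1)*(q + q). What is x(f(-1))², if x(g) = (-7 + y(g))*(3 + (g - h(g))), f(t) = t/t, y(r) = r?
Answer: 0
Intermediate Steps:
h(q) = 2*q*(1 + q) (h(q) = (1 + q)*(2*q) = 2*q*(1 + q))
f(t) = 1
x(g) = (-7 + g)*(3 + g - 2*g*(1 + g)) (x(g) = (-7 + g)*(3 + (g - 2*g*(1 + g))) = (-7 + g)*(3 + g - 2*g*(1 + g)))
x(f(-1))² = (-21 - 2*1³ + 10*1 + 13*1²)² = (-21 - 2*1 + 10 + 13*1)² = (-21 - 2 + 10 + 13)² = 0² = 0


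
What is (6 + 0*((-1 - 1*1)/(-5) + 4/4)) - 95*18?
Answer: -1704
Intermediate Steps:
(6 + 0*((-1 - 1*1)/(-5) + 4/4)) - 95*18 = (6 + 0*((-1 - 1)*(-⅕) + 4*(¼))) - 1710 = (6 + 0*(-2*(-⅕) + 1)) - 1710 = (6 + 0*(⅖ + 1)) - 1710 = (6 + 0*(7/5)) - 1710 = (6 + 0) - 1710 = 6 - 1710 = -1704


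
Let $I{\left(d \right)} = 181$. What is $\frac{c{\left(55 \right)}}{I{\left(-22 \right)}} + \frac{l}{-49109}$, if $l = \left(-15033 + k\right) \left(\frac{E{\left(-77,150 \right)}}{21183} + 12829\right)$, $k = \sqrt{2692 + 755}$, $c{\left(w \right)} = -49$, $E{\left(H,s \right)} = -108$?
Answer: $\frac{246463798309808}{62763315469} - \frac{271756599 \sqrt{383}}{346758649} \approx 3911.5$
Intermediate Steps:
$k = 3 \sqrt{383}$ ($k = \sqrt{3447} = 3 \sqrt{383} \approx 58.711$)
$l = - \frac{1361772317589}{7061} + \frac{271756599 \sqrt{383}}{7061}$ ($l = \left(-15033 + 3 \sqrt{383}\right) \left(- \frac{108}{21183} + 12829\right) = \left(-15033 + 3 \sqrt{383}\right) \left(\left(-108\right) \frac{1}{21183} + 12829\right) = \left(-15033 + 3 \sqrt{383}\right) \left(- \frac{36}{7061} + 12829\right) = \left(-15033 + 3 \sqrt{383}\right) \frac{90585533}{7061} = - \frac{1361772317589}{7061} + \frac{271756599 \sqrt{383}}{7061} \approx -1.921 \cdot 10^{8}$)
$\frac{c{\left(55 \right)}}{I{\left(-22 \right)}} + \frac{l}{-49109} = - \frac{49}{181} + \frac{- \frac{1361772317589}{7061} + \frac{271756599 \sqrt{383}}{7061}}{-49109} = \left(-49\right) \frac{1}{181} + \left(- \frac{1361772317589}{7061} + \frac{271756599 \sqrt{383}}{7061}\right) \left(- \frac{1}{49109}\right) = - \frac{49}{181} + \left(\frac{1361772317589}{346758649} - \frac{271756599 \sqrt{383}}{346758649}\right) = \frac{246463798309808}{62763315469} - \frac{271756599 \sqrt{383}}{346758649}$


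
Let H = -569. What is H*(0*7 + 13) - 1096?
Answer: -8493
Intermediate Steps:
H*(0*7 + 13) - 1096 = -569*(0*7 + 13) - 1096 = -569*(0 + 13) - 1096 = -569*13 - 1096 = -7397 - 1096 = -8493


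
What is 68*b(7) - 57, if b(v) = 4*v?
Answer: 1847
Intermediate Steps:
68*b(7) - 57 = 68*(4*7) - 57 = 68*28 - 57 = 1904 - 57 = 1847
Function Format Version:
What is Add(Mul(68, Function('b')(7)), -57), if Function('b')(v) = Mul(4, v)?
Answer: 1847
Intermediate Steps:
Add(Mul(68, Function('b')(7)), -57) = Add(Mul(68, Mul(4, 7)), -57) = Add(Mul(68, 28), -57) = Add(1904, -57) = 1847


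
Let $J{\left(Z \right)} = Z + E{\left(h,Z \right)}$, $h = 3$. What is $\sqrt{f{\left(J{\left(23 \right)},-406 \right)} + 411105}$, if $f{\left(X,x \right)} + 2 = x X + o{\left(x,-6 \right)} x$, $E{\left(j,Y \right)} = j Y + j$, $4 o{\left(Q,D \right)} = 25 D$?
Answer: $\sqrt{387758} \approx 622.7$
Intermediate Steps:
$o{\left(Q,D \right)} = \frac{25 D}{4}$
$E{\left(j,Y \right)} = j + Y j$ ($E{\left(j,Y \right)} = Y j + j = j + Y j$)
$J{\left(Z \right)} = 3 + 4 Z$ ($J{\left(Z \right)} = Z + 3 \left(1 + Z\right) = Z + \left(3 + 3 Z\right) = 3 + 4 Z$)
$f{\left(X,x \right)} = -2 - \frac{75 x}{2} + X x$ ($f{\left(X,x \right)} = -2 + \left(x X + \frac{25}{4} \left(-6\right) x\right) = -2 + \left(X x - \frac{75 x}{2}\right) = -2 + \left(- \frac{75 x}{2} + X x\right) = -2 - \frac{75 x}{2} + X x$)
$\sqrt{f{\left(J{\left(23 \right)},-406 \right)} + 411105} = \sqrt{\left(-2 - -15225 + \left(3 + 4 \cdot 23\right) \left(-406\right)\right) + 411105} = \sqrt{\left(-2 + 15225 + \left(3 + 92\right) \left(-406\right)\right) + 411105} = \sqrt{\left(-2 + 15225 + 95 \left(-406\right)\right) + 411105} = \sqrt{\left(-2 + 15225 - 38570\right) + 411105} = \sqrt{-23347 + 411105} = \sqrt{387758}$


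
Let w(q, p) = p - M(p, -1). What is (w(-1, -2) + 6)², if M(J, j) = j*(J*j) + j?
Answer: 49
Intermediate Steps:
M(J, j) = j + J*j² (M(J, j) = J*j² + j = j + J*j²)
w(q, p) = 1 (w(q, p) = p - (-1)*(1 + p*(-1)) = p - (-1)*(1 - p) = p - (-1 + p) = p + (1 - p) = 1)
(w(-1, -2) + 6)² = (1 + 6)² = 7² = 49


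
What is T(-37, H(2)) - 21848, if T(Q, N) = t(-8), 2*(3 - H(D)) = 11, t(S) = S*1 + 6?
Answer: -21850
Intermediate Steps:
t(S) = 6 + S (t(S) = S + 6 = 6 + S)
H(D) = -5/2 (H(D) = 3 - ½*11 = 3 - 11/2 = -5/2)
T(Q, N) = -2 (T(Q, N) = 6 - 8 = -2)
T(-37, H(2)) - 21848 = -2 - 21848 = -21850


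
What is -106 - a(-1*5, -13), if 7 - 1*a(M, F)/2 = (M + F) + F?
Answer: -182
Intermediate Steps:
a(M, F) = 14 - 4*F - 2*M (a(M, F) = 14 - 2*((M + F) + F) = 14 - 2*((F + M) + F) = 14 - 2*(M + 2*F) = 14 + (-4*F - 2*M) = 14 - 4*F - 2*M)
-106 - a(-1*5, -13) = -106 - (14 - 4*(-13) - (-2)*5) = -106 - (14 + 52 - 2*(-5)) = -106 - (14 + 52 + 10) = -106 - 1*76 = -106 - 76 = -182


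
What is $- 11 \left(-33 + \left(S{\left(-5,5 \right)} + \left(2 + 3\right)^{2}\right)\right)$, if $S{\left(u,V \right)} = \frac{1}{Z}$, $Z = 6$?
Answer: $\frac{517}{6} \approx 86.167$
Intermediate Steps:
$S{\left(u,V \right)} = \frac{1}{6}$
$- 11 \left(-33 + \left(S{\left(-5,5 \right)} + \left(2 + 3\right)^{2}\right)\right) = - 11 \left(-33 + \left(\frac{1}{6} + \left(2 + 3\right)^{2}\right)\right) = - 11 \left(-33 + \left(\frac{1}{6} + 5^{2}\right)\right) = - 11 \left(-33 + \left(\frac{1}{6} + 25\right)\right) = - 11 \left(-33 + \frac{151}{6}\right) = \left(-11\right) \left(- \frac{47}{6}\right) = \frac{517}{6}$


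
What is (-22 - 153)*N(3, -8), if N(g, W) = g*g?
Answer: -1575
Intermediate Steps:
N(g, W) = g²
(-22 - 153)*N(3, -8) = (-22 - 153)*3² = -175*9 = -1575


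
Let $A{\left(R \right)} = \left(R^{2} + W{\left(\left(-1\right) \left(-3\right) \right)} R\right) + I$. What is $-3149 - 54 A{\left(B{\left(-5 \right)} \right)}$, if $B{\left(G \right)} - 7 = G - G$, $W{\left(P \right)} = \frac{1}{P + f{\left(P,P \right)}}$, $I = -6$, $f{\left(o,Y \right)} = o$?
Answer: $-5534$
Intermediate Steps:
$W{\left(P \right)} = \frac{1}{2 P}$ ($W{\left(P \right)} = \frac{1}{P + P} = \frac{1}{2 P}$)
$B{\left(G \right)} = 7$ ($B{\left(G \right)} = 7 + \left(G - G\right) = 7 + 0 = 7$)
$A{\left(R \right)} = -6 + R^{2} + \frac{R}{6}$ ($A{\left(R \right)} = \left(R^{2} + \frac{1}{2 \left(\left(-1\right) \left(-3\right)\right)} R\right) - 6 = \left(R^{2} + \frac{1}{2 \cdot 3} R\right) - 6 = \left(R^{2} + \frac{1}{2} \cdot \frac{1}{3} R\right) - 6 = \left(R^{2} + \frac{R}{6}\right) - 6 = -6 + R^{2} + \frac{R}{6}$)
$-3149 - 54 A{\left(B{\left(-5 \right)} \right)} = -3149 - 54 \left(-6 + 7^{2} + \frac{1}{6} \cdot 7\right) = -3149 - 54 \left(-6 + 49 + \frac{7}{6}\right) = -3149 - 2385 = -5534$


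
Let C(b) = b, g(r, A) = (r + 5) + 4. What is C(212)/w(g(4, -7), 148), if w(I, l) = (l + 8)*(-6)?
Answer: -53/234 ≈ -0.22650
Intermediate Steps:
g(r, A) = 9 + r (g(r, A) = (5 + r) + 4 = 9 + r)
w(I, l) = -48 - 6*l (w(I, l) = (8 + l)*(-6) = -48 - 6*l)
C(212)/w(g(4, -7), 148) = 212/(-48 - 6*148) = 212/(-48 - 888) = 212/(-936) = 212*(-1/936) = -53/234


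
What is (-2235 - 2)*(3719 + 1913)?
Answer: -12598784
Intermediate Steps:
(-2235 - 2)*(3719 + 1913) = -2237*5632 = -12598784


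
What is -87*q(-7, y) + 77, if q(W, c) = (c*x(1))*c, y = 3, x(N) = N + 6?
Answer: -5404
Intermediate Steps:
x(N) = 6 + N
q(W, c) = 7*c² (q(W, c) = (c*(6 + 1))*c = (c*7)*c = (7*c)*c = 7*c²)
-87*q(-7, y) + 77 = -609*3² + 77 = -609*9 + 77 = -87*63 + 77 = -5481 + 77 = -5404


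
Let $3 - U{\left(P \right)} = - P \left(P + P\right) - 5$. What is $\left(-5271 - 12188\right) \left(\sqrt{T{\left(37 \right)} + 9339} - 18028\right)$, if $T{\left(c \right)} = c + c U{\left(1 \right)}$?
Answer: $314750852 - 17459 \sqrt{9746} \approx 3.1303 \cdot 10^{8}$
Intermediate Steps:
$U{\left(P \right)} = 8 + 2 P^{2}$ ($U{\left(P \right)} = 3 - \left(- P \left(P + P\right) - 5\right) = 3 - \left(- P 2 P - 5\right) = 3 - \left(- 2 P^{2} - 5\right) = 3 - \left(-5 - 2 P^{2}\right) = 3 + \left(5 + 2 P^{2}\right) = 8 + 2 P^{2}$)
$T{\left(c \right)} = 11 c$ ($T{\left(c \right)} = c + c \left(8 + 2 \cdot 1^{2}\right) = c + c \left(8 + 2 \cdot 1\right) = c + c \left(8 + 2\right) = c + c 10 = c + 10 c = 11 c$)
$\left(-5271 - 12188\right) \left(\sqrt{T{\left(37 \right)} + 9339} - 18028\right) = \left(-5271 - 12188\right) \left(\sqrt{11 \cdot 37 + 9339} - 18028\right) = - 17459 \left(\sqrt{407 + 9339} - 18028\right) = - 17459 \left(\sqrt{9746} - 18028\right) = - 17459 \left(-18028 + \sqrt{9746}\right) = 314750852 - 17459 \sqrt{9746}$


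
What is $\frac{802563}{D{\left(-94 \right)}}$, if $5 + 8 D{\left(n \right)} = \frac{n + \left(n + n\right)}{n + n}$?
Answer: $- \frac{12841008}{7} \approx -1.8344 \cdot 10^{6}$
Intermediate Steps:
$D{\left(n \right)} = - \frac{7}{16}$ ($D{\left(n \right)} = - \frac{5}{8} + \frac{\left(n + \left(n + n\right)\right) \frac{1}{n + n}}{8} = - \frac{5}{8} + \frac{\left(n + 2 n\right) \frac{1}{2 n}}{8} = - \frac{5}{8} + \frac{3 n \frac{1}{2 n}}{8} = - \frac{5}{8} + \frac{1}{8} \cdot \frac{3}{2} = - \frac{5}{8} + \frac{3}{16} = - \frac{7}{16}$)
$\frac{802563}{D{\left(-94 \right)}} = \frac{802563}{- \frac{7}{16}} = 802563 \left(- \frac{16}{7}\right) = - \frac{12841008}{7}$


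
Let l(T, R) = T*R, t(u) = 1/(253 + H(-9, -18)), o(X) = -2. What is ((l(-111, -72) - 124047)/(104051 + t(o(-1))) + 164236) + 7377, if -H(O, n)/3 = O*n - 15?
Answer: 1119000270497/6520529 ≈ 1.7161e+5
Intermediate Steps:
H(O, n) = 45 - 3*O*n (H(O, n) = -3*(O*n - 15) = -3*(-15 + O*n) = 45 - 3*O*n)
t(u) = -1/188 (t(u) = 1/(253 + (45 - 3*(-9)*(-18))) = 1/(253 + (45 - 486)) = 1/(253 - 441) = 1/(-188) = -1/188)
l(T, R) = R*T
((l(-111, -72) - 124047)/(104051 + t(o(-1))) + 164236) + 7377 = ((-72*(-111) - 124047)/(104051 - 1/188) + 164236) + 7377 = ((7992 - 124047)/(19561587/188) + 164236) + 7377 = (-116055*188/19561587 + 164236) + 7377 = (-7272780/6520529 + 164236) + 7377 = 1070898328064/6520529 + 7377 = 1119000270497/6520529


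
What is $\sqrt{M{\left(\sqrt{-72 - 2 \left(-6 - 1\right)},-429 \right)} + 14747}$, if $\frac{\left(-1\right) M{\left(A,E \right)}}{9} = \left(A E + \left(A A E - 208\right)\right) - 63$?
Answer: $\sqrt{-206752 + 3861 i \sqrt{58}} \approx 32.253 + 455.84 i$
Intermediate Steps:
$M{\left(A,E \right)} = 2439 - 9 A E - 9 E A^{2}$ ($M{\left(A,E \right)} = - 9 \left(\left(A E + \left(A A E - 208\right)\right) - 63\right) = - 9 \left(\left(A E + \left(A^{2} E - 208\right)\right) - 63\right) = - 9 \left(\left(A E + \left(E A^{2} - 208\right)\right) - 63\right) = - 9 \left(\left(A E + \left(-208 + E A^{2}\right)\right) - 63\right) = - 9 \left(\left(-208 + A E + E A^{2}\right) - 63\right) = - 9 \left(-271 + A E + E A^{2}\right) = 2439 - 9 A E - 9 E A^{2}$)
$\sqrt{M{\left(\sqrt{-72 - 2 \left(-6 - 1\right)},-429 \right)} + 14747} = \sqrt{\left(2439 - 9 \sqrt{-72 - 2 \left(-6 - 1\right)} \left(-429\right) - - 3861 \left(\sqrt{-72 - 2 \left(-6 - 1\right)}\right)^{2}\right) + 14747} = \sqrt{\left(2439 - 9 \sqrt{-72 - -14} \left(-429\right) - - 3861 \left(\sqrt{-72 - -14}\right)^{2}\right) + 14747} = \sqrt{\left(2439 - 9 \sqrt{-72 + 14} \left(-429\right) - - 3861 \left(\sqrt{-72 + 14}\right)^{2}\right) + 14747} = \sqrt{\left(2439 - 9 \sqrt{-58} \left(-429\right) - - 3861 \left(\sqrt{-58}\right)^{2}\right) + 14747} = \sqrt{\left(2439 - 9 i \sqrt{58} \left(-429\right) - - 3861 \left(i \sqrt{58}\right)^{2}\right) + 14747} = \sqrt{\left(2439 + 3861 i \sqrt{58} - \left(-3861\right) \left(-58\right)\right) + 14747} = \sqrt{\left(2439 + 3861 i \sqrt{58} - 223938\right) + 14747} = \sqrt{\left(-221499 + 3861 i \sqrt{58}\right) + 14747} = \sqrt{-206752 + 3861 i \sqrt{58}}$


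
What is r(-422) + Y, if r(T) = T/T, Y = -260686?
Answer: -260685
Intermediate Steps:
r(T) = 1
r(-422) + Y = 1 - 260686 = -260685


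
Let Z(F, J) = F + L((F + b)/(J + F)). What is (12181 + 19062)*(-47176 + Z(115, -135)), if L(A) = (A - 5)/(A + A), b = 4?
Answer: -349930941657/238 ≈ -1.4703e+9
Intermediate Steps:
L(A) = (-5 + A)/(2*A) (L(A) = (-5 + A)/((2*A)) = (-5 + A)*(1/(2*A)) = (-5 + A)/(2*A))
Z(F, J) = F + (-5 + (4 + F)/(F + J))*(F + J)/(2*(4 + F)) (Z(F, J) = F + (-5 + (F + 4)/(J + F))/(2*(((F + 4)/(J + F)))) = F + (-5 + (4 + F)/(F + J))/(2*(((4 + F)/(F + J)))) = F + ((F + J)/(4 + F))*(-5 + (4 + F)/(F + J))/2 = F + (-5 + (4 + F)/(F + J))*(F + J)/(2*(4 + F)))
(12181 + 19062)*(-47176 + Z(115, -135)) = (12181 + 19062)*(-47176 + (2 + 115² + 2*115 - 5/2*(-135))/(4 + 115)) = 31243*(-47176 + (2 + 13225 + 230 + 675/2)/119) = 31243*(-47176 + (1/119)*(27589/2)) = 31243*(-47176 + 27589/238) = 31243*(-11200299/238) = -349930941657/238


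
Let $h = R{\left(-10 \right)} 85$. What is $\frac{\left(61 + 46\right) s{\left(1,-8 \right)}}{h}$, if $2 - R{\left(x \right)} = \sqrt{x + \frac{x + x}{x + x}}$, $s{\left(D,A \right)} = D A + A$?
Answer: $- \frac{3424}{1105} - \frac{5136 i}{1105} \approx -3.0986 - 4.648 i$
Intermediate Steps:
$s{\left(D,A \right)} = A + A D$ ($s{\left(D,A \right)} = A D + A = A + A D$)
$R{\left(x \right)} = 2 - \sqrt{1 + x}$ ($R{\left(x \right)} = 2 - \sqrt{x + \frac{x + x}{x + x}} = 2 - \sqrt{x + \frac{2 x}{2 x}} = 2 - \sqrt{x + 2 x \frac{1}{2 x}} = 2 - \sqrt{x + 1} = 2 - \sqrt{1 + x}$)
$h = 170 - 255 i$ ($h = \left(2 - \sqrt{1 - 10}\right) 85 = \left(2 - \sqrt{-9}\right) 85 = \left(2 - 3 i\right) 85 = 170 - 255 i \approx 170.0 - 255.0 i$)
$\frac{\left(61 + 46\right) s{\left(1,-8 \right)}}{h} = \frac{\left(61 + 46\right) \left(- 8 \left(1 + 1\right)\right)}{170 - 255 i} = 107 \left(\left(-8\right) 2\right) \frac{170 + 255 i}{93925} = 107 \left(-16\right) \frac{170 + 255 i}{93925} = - 1712 \frac{170 + 255 i}{93925} = - \frac{1712 \left(170 + 255 i\right)}{93925}$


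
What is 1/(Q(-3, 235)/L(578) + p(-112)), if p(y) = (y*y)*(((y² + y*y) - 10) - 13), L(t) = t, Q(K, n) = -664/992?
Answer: 71672/22534777681837 ≈ 3.1805e-9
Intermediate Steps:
Q(K, n) = -83/124 (Q(K, n) = -664*1/992 = -83/124)
p(y) = y²*(-23 + 2*y²) (p(y) = y²*(((y² + y²) - 10) - 13) = y²*((2*y² - 10) - 13) = y²*((-10 + 2*y²) - 13) = y²*(-23 + 2*y²))
1/(Q(-3, 235)/L(578) + p(-112)) = 1/(-83/124/578 + (-112)²*(-23 + 2*(-112)²)) = 1/(-83/124*1/578 + 12544*(-23 + 2*12544)) = 1/(-83/71672 + 12544*(-23 + 25088)) = 1/(-83/71672 + 12544*25065) = 1/(-83/71672 + 314415360) = 1/(22534777681837/71672) = 71672/22534777681837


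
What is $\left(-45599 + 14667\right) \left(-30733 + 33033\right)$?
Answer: $-71143600$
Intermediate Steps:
$\left(-45599 + 14667\right) \left(-30733 + 33033\right) = \left(-30932\right) 2300 = -71143600$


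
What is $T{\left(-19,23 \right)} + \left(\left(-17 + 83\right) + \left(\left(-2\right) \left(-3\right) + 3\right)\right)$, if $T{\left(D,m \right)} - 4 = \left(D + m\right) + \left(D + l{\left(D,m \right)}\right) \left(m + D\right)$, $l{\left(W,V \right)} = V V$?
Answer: $2123$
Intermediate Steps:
$l{\left(W,V \right)} = V^{2}$
$T{\left(D,m \right)} = 4 + D + m + \left(D + m\right) \left(D + m^{2}\right)$ ($T{\left(D,m \right)} = 4 + \left(\left(D + m\right) + \left(D + m^{2}\right) \left(m + D\right)\right) = 4 + \left(\left(D + m\right) + \left(D + m^{2}\right) \left(D + m\right)\right) = 4 + \left(\left(D + m\right) + \left(D + m\right) \left(D + m^{2}\right)\right) = 4 + \left(D + m + \left(D + m\right) \left(D + m^{2}\right)\right) = 4 + D + m + \left(D + m\right) \left(D + m^{2}\right)$)
$T{\left(-19,23 \right)} + \left(\left(-17 + 83\right) + \left(\left(-2\right) \left(-3\right) + 3\right)\right) = \left(4 - 19 + 23 + \left(-19\right)^{2} + 23^{3} - 437 - 19 \cdot 23^{2}\right) + \left(\left(-17 + 83\right) + \left(\left(-2\right) \left(-3\right) + 3\right)\right) = \left(4 - 19 + 23 + 361 + 12167 - 437 - 10051\right) + \left(66 + \left(6 + 3\right)\right) = \left(4 - 19 + 23 + 361 + 12167 - 437 - 10051\right) + \left(66 + 9\right) = 2048 + 75 = 2123$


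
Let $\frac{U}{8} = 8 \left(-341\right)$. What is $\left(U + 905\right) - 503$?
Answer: $-21422$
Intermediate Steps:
$U = -21824$ ($U = 8 \cdot 8 \left(-341\right) = 8 \left(-2728\right) = -21824$)
$\left(U + 905\right) - 503 = \left(-21824 + 905\right) - 503 = -20919 - 503 = -21422$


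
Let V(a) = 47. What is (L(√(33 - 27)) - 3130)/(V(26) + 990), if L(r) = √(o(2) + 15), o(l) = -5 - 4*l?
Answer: -3130/1037 + √2/1037 ≈ -3.0170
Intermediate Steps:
L(r) = √2 (L(r) = √((-5 - 4*2) + 15) = √((-5 - 8) + 15) = √(-13 + 15) = √2)
(L(√(33 - 27)) - 3130)/(V(26) + 990) = (√2 - 3130)/(47 + 990) = (-3130 + √2)/1037 = (-3130 + √2)*(1/1037) = -3130/1037 + √2/1037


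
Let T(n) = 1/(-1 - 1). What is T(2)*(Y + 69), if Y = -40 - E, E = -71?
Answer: -50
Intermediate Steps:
Y = 31 (Y = -40 - 1*(-71) = -40 + 71 = 31)
T(n) = -½ (T(n) = 1/(-2) = -½)
T(2)*(Y + 69) = -(31 + 69)/2 = -½*100 = -50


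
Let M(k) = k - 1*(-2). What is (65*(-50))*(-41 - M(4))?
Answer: 152750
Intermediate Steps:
M(k) = 2 + k (M(k) = k + 2 = 2 + k)
(65*(-50))*(-41 - M(4)) = (65*(-50))*(-41 - (2 + 4)) = -3250*(-41 - 1*6) = -3250*(-41 - 6) = -3250*(-47) = 152750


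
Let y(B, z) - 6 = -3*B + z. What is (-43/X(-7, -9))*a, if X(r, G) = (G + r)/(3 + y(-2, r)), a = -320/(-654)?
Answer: 3440/327 ≈ 10.520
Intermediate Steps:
y(B, z) = 6 + z - 3*B (y(B, z) = 6 + (-3*B + z) = 6 + (z - 3*B) = 6 + z - 3*B)
a = 160/327 (a = -320*(-1/654) = 160/327 ≈ 0.48930)
X(r, G) = (G + r)/(15 + r) (X(r, G) = (G + r)/(3 + (6 + r - 3*(-2))) = (G + r)/(3 + (6 + r + 6)) = (G + r)/(3 + (12 + r)) = (G + r)/(15 + r))
(-43/X(-7, -9))*a = -43*(15 - 7)/(-9 - 7)*(160/327) = -43/(-16/8)*(160/327) = -43/((⅛)*(-16))*(160/327) = -43/(-2)*(160/327) = -43*(-½)*(160/327) = (43/2)*(160/327) = 3440/327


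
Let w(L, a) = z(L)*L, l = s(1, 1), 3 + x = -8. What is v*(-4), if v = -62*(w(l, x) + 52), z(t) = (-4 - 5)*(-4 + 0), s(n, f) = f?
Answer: 21824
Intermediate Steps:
x = -11 (x = -3 - 8 = -11)
l = 1
z(t) = 36 (z(t) = -9*(-4) = 36)
w(L, a) = 36*L
v = -5456 (v = -62*(36*1 + 52) = -62*(36 + 52) = -62*88 = -5456)
v*(-4) = -5456*(-4) = 21824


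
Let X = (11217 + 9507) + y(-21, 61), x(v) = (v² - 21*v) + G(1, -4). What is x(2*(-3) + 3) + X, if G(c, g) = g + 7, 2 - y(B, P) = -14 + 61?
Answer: 20754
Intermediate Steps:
y(B, P) = -45 (y(B, P) = 2 - (-14 + 61) = 2 - 1*47 = 2 - 47 = -45)
G(c, g) = 7 + g
x(v) = 3 + v² - 21*v (x(v) = (v² - 21*v) + (7 - 4) = (v² - 21*v) + 3 = 3 + v² - 21*v)
X = 20679 (X = (11217 + 9507) - 45 = 20724 - 45 = 20679)
x(2*(-3) + 3) + X = (3 + (2*(-3) + 3)² - 21*(2*(-3) + 3)) + 20679 = (3 + (-6 + 3)² - 21*(-6 + 3)) + 20679 = (3 + (-3)² - 21*(-3)) + 20679 = (3 + 9 + 63) + 20679 = 75 + 20679 = 20754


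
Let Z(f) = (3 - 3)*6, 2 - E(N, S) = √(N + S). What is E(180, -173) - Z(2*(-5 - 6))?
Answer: 2 - √7 ≈ -0.64575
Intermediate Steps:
E(N, S) = 2 - √(N + S)
Z(f) = 0 (Z(f) = 0*6 = 0)
E(180, -173) - Z(2*(-5 - 6)) = (2 - √(180 - 173)) - 1*0 = (2 - √7) + 0 = 2 - √7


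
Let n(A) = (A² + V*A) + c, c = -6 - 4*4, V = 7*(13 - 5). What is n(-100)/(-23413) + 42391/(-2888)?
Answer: -1005144147/67616744 ≈ -14.865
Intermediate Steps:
V = 56 (V = 7*8 = 56)
c = -22 (c = -6 - 16 = -22)
n(A) = -22 + A² + 56*A (n(A) = (A² + 56*A) - 22 = -22 + A² + 56*A)
n(-100)/(-23413) + 42391/(-2888) = (-22 + (-100)² + 56*(-100))/(-23413) + 42391/(-2888) = (-22 + 10000 - 5600)*(-1/23413) + 42391*(-1/2888) = 4378*(-1/23413) - 42391/2888 = -4378/23413 - 42391/2888 = -1005144147/67616744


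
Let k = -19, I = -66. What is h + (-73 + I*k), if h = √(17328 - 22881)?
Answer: 1181 + 3*I*√617 ≈ 1181.0 + 74.518*I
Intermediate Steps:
h = 3*I*√617 (h = √(-5553) = 3*I*√617 ≈ 74.518*I)
h + (-73 + I*k) = 3*I*√617 + (-73 - 66*(-19)) = 3*I*√617 + (-73 + 1254) = 3*I*√617 + 1181 = 1181 + 3*I*√617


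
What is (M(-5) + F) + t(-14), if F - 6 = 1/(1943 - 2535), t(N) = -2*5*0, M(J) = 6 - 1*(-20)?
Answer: 18943/592 ≈ 31.998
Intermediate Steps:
M(J) = 26 (M(J) = 6 + 20 = 26)
t(N) = 0 (t(N) = -10*0 = 0)
F = 3551/592 (F = 6 + 1/(1943 - 2535) = 6 + 1/(-592) = 6 - 1/592 = 3551/592 ≈ 5.9983)
(M(-5) + F) + t(-14) = (26 + 3551/592) + 0 = 18943/592 + 0 = 18943/592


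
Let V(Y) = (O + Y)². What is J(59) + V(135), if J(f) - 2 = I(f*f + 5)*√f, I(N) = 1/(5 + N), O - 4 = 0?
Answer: 19323 + √59/3491 ≈ 19323.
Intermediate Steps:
O = 4 (O = 4 + 0 = 4)
V(Y) = (4 + Y)²
J(f) = 2 + √f/(10 + f²) (J(f) = 2 + √f/(5 + (f*f + 5)) = 2 + √f/(5 + (f² + 5)) = 2 + √f/(5 + (5 + f²)) = 2 + √f/(10 + f²))
J(59) + V(135) = (20 + √59 + 2*59²)/(10 + 59²) + (4 + 135)² = (20 + √59 + 2*3481)/(10 + 3481) + 139² = (20 + √59 + 6962)/3491 + 19321 = (6982 + √59)/3491 + 19321 = (2 + √59/3491) + 19321 = 19323 + √59/3491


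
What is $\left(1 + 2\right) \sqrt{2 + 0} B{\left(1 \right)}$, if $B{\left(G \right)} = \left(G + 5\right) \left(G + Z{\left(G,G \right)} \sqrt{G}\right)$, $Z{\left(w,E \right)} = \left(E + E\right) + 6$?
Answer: $162 \sqrt{2} \approx 229.1$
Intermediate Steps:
$Z{\left(w,E \right)} = 6 + 2 E$ ($Z{\left(w,E \right)} = 2 E + 6 = 6 + 2 E$)
$B{\left(G \right)} = \left(5 + G\right) \left(G + \sqrt{G} \left(6 + 2 G\right)\right)$ ($B{\left(G \right)} = \left(G + 5\right) \left(G + \left(6 + 2 G\right) \sqrt{G}\right) = \left(5 + G\right) \left(G + \sqrt{G} \left(6 + 2 G\right)\right)$)
$\left(1 + 2\right) \sqrt{2 + 0} B{\left(1 \right)} = \left(1 + 2\right) \sqrt{2 + 0} \left(1^{2} + 5 \cdot 1 + 2 \cdot 1^{\frac{3}{2}} \left(3 + 1\right) + 10 \sqrt{1} \left(3 + 1\right)\right) = 3 \sqrt{2} \left(1 + 5 + 2 \cdot 1 \cdot 4 + 10 \cdot 1 \cdot 4\right) = 3 \sqrt{2} \left(1 + 5 + 8 + 40\right) = 3 \sqrt{2} \cdot 54 = 162 \sqrt{2}$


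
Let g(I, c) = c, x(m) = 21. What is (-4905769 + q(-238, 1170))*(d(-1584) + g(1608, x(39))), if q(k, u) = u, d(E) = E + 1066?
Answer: 2437585703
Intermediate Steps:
d(E) = 1066 + E
(-4905769 + q(-238, 1170))*(d(-1584) + g(1608, x(39))) = (-4905769 + 1170)*((1066 - 1584) + 21) = -4904599*(-518 + 21) = -4904599*(-497) = 2437585703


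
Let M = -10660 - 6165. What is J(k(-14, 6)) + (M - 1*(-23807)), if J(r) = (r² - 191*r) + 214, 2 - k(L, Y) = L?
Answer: 4396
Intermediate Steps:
k(L, Y) = 2 - L
M = -16825
J(r) = 214 + r² - 191*r
J(k(-14, 6)) + (M - 1*(-23807)) = (214 + (2 - 1*(-14))² - 191*(2 - 1*(-14))) + (-16825 - 1*(-23807)) = (214 + (2 + 14)² - 191*(2 + 14)) + (-16825 + 23807) = (214 + 16² - 191*16) + 6982 = (214 + 256 - 3056) + 6982 = -2586 + 6982 = 4396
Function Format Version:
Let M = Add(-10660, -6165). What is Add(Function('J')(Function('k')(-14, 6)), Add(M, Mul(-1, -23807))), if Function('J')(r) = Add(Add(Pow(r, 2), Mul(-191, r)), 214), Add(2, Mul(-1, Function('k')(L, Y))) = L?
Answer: 4396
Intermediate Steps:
Function('k')(L, Y) = Add(2, Mul(-1, L))
M = -16825
Function('J')(r) = Add(214, Pow(r, 2), Mul(-191, r))
Add(Function('J')(Function('k')(-14, 6)), Add(M, Mul(-1, -23807))) = Add(Add(214, Pow(Add(2, Mul(-1, -14)), 2), Mul(-191, Add(2, Mul(-1, -14)))), Add(-16825, Mul(-1, -23807))) = Add(Add(214, Pow(Add(2, 14), 2), Mul(-191, Add(2, 14))), Add(-16825, 23807)) = Add(Add(214, Pow(16, 2), Mul(-191, 16)), 6982) = Add(Add(214, 256, -3056), 6982) = Add(-2586, 6982) = 4396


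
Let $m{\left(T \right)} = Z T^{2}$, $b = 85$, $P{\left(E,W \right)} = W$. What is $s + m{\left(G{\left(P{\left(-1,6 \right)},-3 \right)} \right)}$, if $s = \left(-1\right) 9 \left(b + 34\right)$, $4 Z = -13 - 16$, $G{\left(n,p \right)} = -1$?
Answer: $- \frac{4313}{4} \approx -1078.3$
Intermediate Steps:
$Z = - \frac{29}{4}$ ($Z = \frac{-13 - 16}{4} = \frac{1}{4} \left(-29\right) = - \frac{29}{4} \approx -7.25$)
$s = -1071$ ($s = \left(-1\right) 9 \left(85 + 34\right) = \left(-9\right) 119 = -1071$)
$m{\left(T \right)} = - \frac{29 T^{2}}{4}$
$s + m{\left(G{\left(P{\left(-1,6 \right)},-3 \right)} \right)} = -1071 - \frac{29 \left(-1\right)^{2}}{4} = -1071 - \frac{29}{4} = - \frac{4313}{4}$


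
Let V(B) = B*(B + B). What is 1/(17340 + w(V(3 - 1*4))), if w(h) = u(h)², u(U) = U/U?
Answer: 1/17341 ≈ 5.7667e-5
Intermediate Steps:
u(U) = 1
V(B) = 2*B² (V(B) = B*(2*B) = 2*B²)
w(h) = 1 (w(h) = 1² = 1)
1/(17340 + w(V(3 - 1*4))) = 1/(17340 + 1) = 1/17341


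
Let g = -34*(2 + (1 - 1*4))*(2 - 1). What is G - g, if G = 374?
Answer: 340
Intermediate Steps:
g = 34 (g = -34*(2 + (1 - 4)) = -34*(2 - 3) = -(-34) = -34*(-1) = 34)
G - g = 374 - 1*34 = 374 - 34 = 340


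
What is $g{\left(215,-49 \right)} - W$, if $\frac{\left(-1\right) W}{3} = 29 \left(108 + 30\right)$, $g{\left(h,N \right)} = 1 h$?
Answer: $12221$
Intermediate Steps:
$g{\left(h,N \right)} = h$
$W = -12006$ ($W = - 3 \cdot 29 \left(108 + 30\right) = - 3 \cdot 29 \cdot 138 = \left(-3\right) 4002 = -12006$)
$g{\left(215,-49 \right)} - W = 215 - -12006 = 215 + 12006 = 12221$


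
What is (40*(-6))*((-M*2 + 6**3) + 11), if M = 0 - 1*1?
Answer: -54960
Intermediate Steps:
M = -1 (M = 0 - 1 = -1)
(40*(-6))*((-M*2 + 6**3) + 11) = (40*(-6))*((-1*(-1)*2 + 6**3) + 11) = -240*((1*2 + 216) + 11) = -240*((2 + 216) + 11) = -240*(218 + 11) = -240*229 = -54960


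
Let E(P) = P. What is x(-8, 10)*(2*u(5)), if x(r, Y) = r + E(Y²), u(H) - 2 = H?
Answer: 1288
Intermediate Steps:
u(H) = 2 + H
x(r, Y) = r + Y²
x(-8, 10)*(2*u(5)) = (-8 + 10²)*(2*(2 + 5)) = (-8 + 100)*(2*7) = 92*14 = 1288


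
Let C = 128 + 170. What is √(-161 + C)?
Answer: √137 ≈ 11.705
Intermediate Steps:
C = 298
√(-161 + C) = √(-161 + 298) = √137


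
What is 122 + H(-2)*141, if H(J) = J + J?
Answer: -442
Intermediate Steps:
H(J) = 2*J
122 + H(-2)*141 = 122 + (2*(-2))*141 = 122 - 4*141 = 122 - 564 = -442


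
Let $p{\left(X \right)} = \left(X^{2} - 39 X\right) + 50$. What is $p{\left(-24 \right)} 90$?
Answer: $140580$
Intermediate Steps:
$p{\left(X \right)} = 50 + X^{2} - 39 X$
$p{\left(-24 \right)} 90 = \left(50 + \left(-24\right)^{2} - -936\right) 90 = \left(50 + 576 + 936\right) 90 = 1562 \cdot 90 = 140580$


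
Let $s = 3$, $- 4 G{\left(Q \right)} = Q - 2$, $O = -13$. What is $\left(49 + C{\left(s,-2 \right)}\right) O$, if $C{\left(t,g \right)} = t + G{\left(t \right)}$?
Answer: $- \frac{2691}{4} \approx -672.75$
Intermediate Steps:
$G{\left(Q \right)} = \frac{1}{2} - \frac{Q}{4}$ ($G{\left(Q \right)} = - \frac{Q - 2}{4} = - \frac{-2 + Q}{4} = \frac{1}{2} - \frac{Q}{4}$)
$C{\left(t,g \right)} = \frac{1}{2} + \frac{3 t}{4}$ ($C{\left(t,g \right)} = t - \left(- \frac{1}{2} + \frac{t}{4}\right) = \frac{1}{2} + \frac{3 t}{4}$)
$\left(49 + C{\left(s,-2 \right)}\right) O = \left(49 + \left(\frac{1}{2} + \frac{3}{4} \cdot 3\right)\right) \left(-13\right) = \left(49 + \left(\frac{1}{2} + \frac{9}{4}\right)\right) \left(-13\right) = \left(49 + \frac{11}{4}\right) \left(-13\right) = \frac{207}{4} \left(-13\right) = - \frac{2691}{4}$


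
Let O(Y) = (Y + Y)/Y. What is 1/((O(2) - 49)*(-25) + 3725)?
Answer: 1/4900 ≈ 0.00020408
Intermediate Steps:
O(Y) = 2 (O(Y) = (2*Y)/Y = 2)
1/((O(2) - 49)*(-25) + 3725) = 1/((2 - 49)*(-25) + 3725) = 1/(-47*(-25) + 3725) = 1/(1175 + 3725) = 1/4900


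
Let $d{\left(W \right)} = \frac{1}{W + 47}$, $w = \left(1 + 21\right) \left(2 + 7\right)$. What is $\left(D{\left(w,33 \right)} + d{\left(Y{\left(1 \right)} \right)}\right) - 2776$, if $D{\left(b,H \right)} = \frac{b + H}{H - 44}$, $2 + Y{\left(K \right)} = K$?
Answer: $- \frac{128661}{46} \approx -2797.0$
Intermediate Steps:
$Y{\left(K \right)} = -2 + K$
$w = 198$ ($w = 22 \cdot 9 = 198$)
$D{\left(b,H \right)} = \frac{H + b}{-44 + H}$
$d{\left(W \right)} = \frac{1}{47 + W}$
$\left(D{\left(w,33 \right)} + d{\left(Y{\left(1 \right)} \right)}\right) - 2776 = \left(\frac{33 + 198}{-44 + 33} + \frac{1}{47 + \left(-2 + 1\right)}\right) - 2776 = \left(\frac{1}{-11} \cdot 231 + \frac{1}{47 - 1}\right) - 2776 = \left(\left(- \frac{1}{11}\right) 231 + \frac{1}{46}\right) - 2776 = \left(-21 + \frac{1}{46}\right) - 2776 = - \frac{965}{46} - 2776 = - \frac{128661}{46}$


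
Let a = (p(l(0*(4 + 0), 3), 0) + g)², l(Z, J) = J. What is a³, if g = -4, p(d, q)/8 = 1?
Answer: 4096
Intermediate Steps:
p(d, q) = 8 (p(d, q) = 8*1 = 8)
a = 16 (a = (8 - 4)² = 4² = 16)
a³ = 16³ = 4096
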